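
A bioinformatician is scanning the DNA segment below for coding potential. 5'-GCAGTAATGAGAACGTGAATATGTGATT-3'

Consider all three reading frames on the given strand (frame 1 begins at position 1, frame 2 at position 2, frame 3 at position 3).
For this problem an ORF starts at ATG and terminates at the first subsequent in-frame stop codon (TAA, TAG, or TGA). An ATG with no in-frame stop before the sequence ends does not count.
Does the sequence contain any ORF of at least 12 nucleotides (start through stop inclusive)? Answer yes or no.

yes

Frame 1: GCA GTA ATG AGA ACG TGA ATA TGT GAT — ATG at 7, stop TGA at 16 → 12 nt.
Frame 2: CAG TAA TGA GAA CGT GAA TAT GTG ATT — no ATG→stop ORF.
Frame 3: AGT AAT GAG AAC GTG AAT ATG TGA — ATG at 21, stop TGA at 24 → 6 nt.
Frame 1 has an ORF of 12 nucleotides (positions 7–18) ≥ 12, so yes.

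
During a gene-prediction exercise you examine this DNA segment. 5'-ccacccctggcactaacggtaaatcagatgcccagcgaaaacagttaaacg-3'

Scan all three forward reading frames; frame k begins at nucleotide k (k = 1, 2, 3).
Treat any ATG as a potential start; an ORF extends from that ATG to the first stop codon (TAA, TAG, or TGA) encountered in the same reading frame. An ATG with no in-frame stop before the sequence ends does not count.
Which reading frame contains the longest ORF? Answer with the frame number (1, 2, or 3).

Frame 1: CCA CCC CTG GCA CTA ACG GTA AAT CAG ATG CCC AGC GAA AAC AGT TAA ACG — ATG at 28, stop TAA at 46 → 21 nt.
Frame 2: CAC CCC TGG CAC TAA CGG TAA ATC AGA TGC CCA GCG AAA ACA GTT AAA — no ATG→stop ORF.
Frame 3: ACC CCT GGC ACT AAC GGT AAA TCA GAT GCC CAG CGA AAA CAG TTA AAC — no ATG→stop ORF.
Longest ORF is 21 nt in frame 1 (positions 28–48).

1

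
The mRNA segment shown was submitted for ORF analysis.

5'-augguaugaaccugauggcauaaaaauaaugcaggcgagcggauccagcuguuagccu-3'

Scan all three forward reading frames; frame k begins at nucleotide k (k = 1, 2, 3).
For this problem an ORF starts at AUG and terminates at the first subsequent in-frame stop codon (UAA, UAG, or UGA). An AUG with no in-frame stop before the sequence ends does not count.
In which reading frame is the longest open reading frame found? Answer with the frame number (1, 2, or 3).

Frame 1: AUG GUA UGA ACC UGA UGG CAU AAA AAU AAU GCA GGC GAG CGG AUC CAG CUG UUA GCC — AUG at 1, stop UGA at 7 → 9 nt.
Frame 2: UGG UAU GAA CCU GAU GGC AUA AAA AUA AUG CAG GCG AGC GGA UCC AGC UGU UAG CCU — AUG at 29, stop UAG at 53 → 27 nt.
Frame 3: GGU AUG AAC CUG AUG GCA UAA AAA UAA UGC AGG CGA GCG GAU CCA GCU GUU AGC — AUG at 6, stop UAA at 21 → 18 nt; AUG at 15, stop UAA at 21 → 9 nt.
Longest ORF is 27 nt in frame 2 (positions 29–55).

2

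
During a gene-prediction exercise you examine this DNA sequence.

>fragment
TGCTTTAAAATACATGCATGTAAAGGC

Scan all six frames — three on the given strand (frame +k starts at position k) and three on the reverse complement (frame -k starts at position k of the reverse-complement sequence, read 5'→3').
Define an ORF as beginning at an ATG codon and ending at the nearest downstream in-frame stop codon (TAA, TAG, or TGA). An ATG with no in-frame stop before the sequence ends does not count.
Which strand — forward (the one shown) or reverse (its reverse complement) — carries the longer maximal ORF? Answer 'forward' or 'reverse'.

reverse

Reverse complement (5'→3'): GCCTTTACATGCATGTATTTTAAAGCA
Frame +1: TGC TTT AAA ATA CAT GCA TGT AAA GGC — no ATG→stop ORF.
Frame +2: GCT TTA AAA TAC ATG CAT GTA AAG — no ATG→stop ORF.
Frame +3: CTT TAA AAT ACA TGC ATG TAA AGG — ATG at 18, stop TAA at 21 → 6 nt.
Frame -1: GCC TTT ACA TGC ATG TAT TTT AAA GCA — no ATG→stop ORF.
Frame -2: CCT TTA CAT GCA TGT ATT TTA AAG — no ATG→stop ORF.
Frame -3: CTT TAC ATG CAT GTA TTT TAA AGC — ATG at 9, stop TAA at 21 → 15 nt.
Forward-strand max 6 nt; reverse-strand max 15 nt. The reverse strand has the longer ORF.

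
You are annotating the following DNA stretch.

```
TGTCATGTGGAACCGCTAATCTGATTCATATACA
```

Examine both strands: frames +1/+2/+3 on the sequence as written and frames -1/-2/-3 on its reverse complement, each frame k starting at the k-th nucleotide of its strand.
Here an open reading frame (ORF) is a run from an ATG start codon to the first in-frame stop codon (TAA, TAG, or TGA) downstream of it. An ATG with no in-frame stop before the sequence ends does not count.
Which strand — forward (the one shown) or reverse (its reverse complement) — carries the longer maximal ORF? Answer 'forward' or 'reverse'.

Reverse complement (5'→3'): TGTATATGAATCAGATTAGCGGTTCCACATGACA
Frame +1: TGT CAT GTG GAA CCG CTA ATC TGA TTC ATA TAC — no ATG→stop ORF.
Frame +2: GTC ATG TGG AAC CGC TAA TCT GAT TCA TAT ACA — ATG at 5, stop TAA at 17 → 15 nt.
Frame +3: TCA TGT GGA ACC GCT AAT CTG ATT CAT ATA — no ATG→stop ORF.
Frame -1: TGT ATA TGA ATC AGA TTA GCG GTT CCA CAT GAC — no ATG→stop ORF.
Frame -2: GTA TAT GAA TCA GAT TAG CGG TTC CAC ATG ACA — no ATG→stop ORF.
Frame -3: TAT ATG AAT CAG ATT AGC GGT TCC ACA TGA — ATG at 6, stop TGA at 30 → 27 nt.
Forward-strand max 15 nt; reverse-strand max 27 nt. The reverse strand has the longer ORF.

reverse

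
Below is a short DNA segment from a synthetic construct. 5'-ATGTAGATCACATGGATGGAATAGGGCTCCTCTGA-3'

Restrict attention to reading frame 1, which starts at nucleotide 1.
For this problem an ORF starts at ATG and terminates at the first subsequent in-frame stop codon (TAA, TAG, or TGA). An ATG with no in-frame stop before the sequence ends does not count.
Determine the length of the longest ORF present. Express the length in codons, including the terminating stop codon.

3

Frame 1: ATG TAG ATC ACA TGG ATG GAA TAG GGC TCC TCT — ATG at 1, stop TAG at 4 → 6 nt; ATG at 16, stop TAG at 22 → 9 nt.
Longest: frame 1, positions 16–24, 9 nt = 3 codons = 2 aa. → 3 codons.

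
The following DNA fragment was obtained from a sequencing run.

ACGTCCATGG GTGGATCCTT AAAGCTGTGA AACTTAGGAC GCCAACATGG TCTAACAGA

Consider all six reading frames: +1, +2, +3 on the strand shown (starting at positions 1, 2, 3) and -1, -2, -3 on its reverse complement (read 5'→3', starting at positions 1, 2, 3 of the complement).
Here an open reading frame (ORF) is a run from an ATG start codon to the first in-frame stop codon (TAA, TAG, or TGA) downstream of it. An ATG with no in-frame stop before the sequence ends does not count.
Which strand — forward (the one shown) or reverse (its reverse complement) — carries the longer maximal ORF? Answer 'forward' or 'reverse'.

forward

Reverse complement (5'→3'): TCTGTTAGACCATGTTGGCGTCCTAAGTTTCACAGCTTTAAGGATCCACCCATGGACGT
Frame +1: ACG TCC ATG GGT GGA TCC TTA AAG CTG TGA AAC TTA GGA CGC CAA CAT GGT CTA ACA — ATG at 7, stop TGA at 28 → 24 nt.
Frame +2: CGT CCA TGG GTG GAT CCT TAA AGC TGT GAA ACT TAG GAC GCC AAC ATG GTC TAA CAG — ATG at 47, stop TAA at 53 → 9 nt.
Frame +3: GTC CAT GGG TGG ATC CTT AAA GCT GTG AAA CTT AGG ACG CCA ACA TGG TCT AAC AGA — no ATG→stop ORF.
Frame -1: TCT GTT AGA CCA TGT TGG CGT CCT AAG TTT CAC AGC TTT AAG GAT CCA CCC ATG GAC — no ATG→stop ORF.
Frame -2: CTG TTA GAC CAT GTT GGC GTC CTA AGT TTC ACA GCT TTA AGG ATC CAC CCA TGG ACG — no ATG→stop ORF.
Frame -3: TGT TAG ACC ATG TTG GCG TCC TAA GTT TCA CAG CTT TAA GGA TCC ACC CAT GGA CGT — ATG at 12, stop TAA at 24 → 15 nt.
Forward-strand max 24 nt; reverse-strand max 15 nt. The forward strand has the longer ORF.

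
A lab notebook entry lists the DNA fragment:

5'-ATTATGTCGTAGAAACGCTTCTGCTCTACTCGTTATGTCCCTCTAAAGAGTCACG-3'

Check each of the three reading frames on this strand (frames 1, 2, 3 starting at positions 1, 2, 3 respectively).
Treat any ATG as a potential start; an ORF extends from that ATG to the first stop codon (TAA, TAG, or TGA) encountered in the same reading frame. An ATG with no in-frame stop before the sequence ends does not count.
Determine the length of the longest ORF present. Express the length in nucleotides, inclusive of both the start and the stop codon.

12

Frame 1: ATT ATG TCG TAG AAA CGC TTC TGC TCT ACT CGT TAT GTC CCT CTA AAG AGT CAC — ATG at 4, stop TAG at 10 → 9 nt.
Frame 2: TTA TGT CGT AGA AAC GCT TCT GCT CTA CTC GTT ATG TCC CTC TAA AGA GTC ACG — ATG at 35, stop TAA at 44 → 12 nt.
Frame 3: TAT GTC GTA GAA ACG CTT CTG CTC TAC TCG TTA TGT CCC TCT AAA GAG TCA — no ATG→stop ORF.
Longest: frame 2, positions 35–46, 12 nt = 4 codons = 3 aa. → 12 nucleotides.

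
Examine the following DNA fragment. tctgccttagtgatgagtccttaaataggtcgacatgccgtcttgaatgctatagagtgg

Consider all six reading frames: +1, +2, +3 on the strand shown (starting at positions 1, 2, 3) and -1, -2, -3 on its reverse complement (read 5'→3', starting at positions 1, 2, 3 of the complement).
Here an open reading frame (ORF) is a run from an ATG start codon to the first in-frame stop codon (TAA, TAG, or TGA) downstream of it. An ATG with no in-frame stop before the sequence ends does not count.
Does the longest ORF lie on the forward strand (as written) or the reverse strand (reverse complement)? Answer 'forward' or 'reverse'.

reverse

Reverse complement (5'→3'): CCACTCTATAGCATTCAAGACGGCATGTCGACCTATTTAAGGACTCATCACTAAGGCAGA
Frame +1: TCT GCC TTA GTG ATG AGT CCT TAA ATA GGT CGA CAT GCC GTC TTG AAT GCT ATA GAG TGG — ATG at 13, stop TAA at 22 → 12 nt.
Frame +2: CTG CCT TAG TGA TGA GTC CTT AAA TAG GTC GAC ATG CCG TCT TGA ATG CTA TAG AGT — ATG at 35, stop TGA at 44 → 12 nt; ATG at 47, stop TAG at 53 → 9 nt.
Frame +3: TGC CTT AGT GAT GAG TCC TTA AAT AGG TCG ACA TGC CGT CTT GAA TGC TAT AGA GTG — no ATG→stop ORF.
Frame -1: CCA CTC TAT AGC ATT CAA GAC GGC ATG TCG ACC TAT TTA AGG ACT CAT CAC TAA GGC AGA — ATG at 25, stop TAA at 52 → 30 nt.
Frame -2: CAC TCT ATA GCA TTC AAG ACG GCA TGT CGA CCT ATT TAA GGA CTC ATC ACT AAG GCA — no ATG→stop ORF.
Frame -3: ACT CTA TAG CAT TCA AGA CGG CAT GTC GAC CTA TTT AAG GAC TCA TCA CTA AGG CAG — no ATG→stop ORF.
Forward-strand max 12 nt; reverse-strand max 30 nt. The reverse strand has the longer ORF.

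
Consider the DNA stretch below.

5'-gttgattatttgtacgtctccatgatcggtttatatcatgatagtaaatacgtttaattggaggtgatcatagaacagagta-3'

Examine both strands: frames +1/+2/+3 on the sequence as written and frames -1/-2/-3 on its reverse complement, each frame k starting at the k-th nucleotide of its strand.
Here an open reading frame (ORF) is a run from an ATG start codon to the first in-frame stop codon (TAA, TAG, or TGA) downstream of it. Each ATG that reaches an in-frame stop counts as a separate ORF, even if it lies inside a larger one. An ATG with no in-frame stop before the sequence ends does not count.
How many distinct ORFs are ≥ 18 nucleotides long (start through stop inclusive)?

4

Reverse complement (5'→3'): TACTCTGTTCTATGATCACCTCCAATTAAACGTATTTACTATCATGATATAAACCGATCATGGAGACGTACAAATAATCAAC
Frame +1: GTT GAT TAT TTG TAC GTC TCC ATG ATC GGT TTA TAT CAT GAT AGT AAA TAC GTT TAA TTG GAG GTG ATC ATA GAA CAG AGT — ATG at 22, stop TAA at 55 → 36 nt.
Frame +2: TTG ATT ATT TGT ACG TCT CCA TGA TCG GTT TAT ATC ATG ATA GTA AAT ACG TTT AAT TGG AGG TGA TCA TAG AAC AGA GTA — ATG at 38, stop TGA at 65 → 30 nt.
Frame +3: TGA TTA TTT GTA CGT CTC CAT GAT CGG TTT ATA TCA TGA TAG TAA ATA CGT TTA ATT GGA GGT GAT CAT AGA ACA GAG — no ATG→stop ORF.
Frame -1: TAC TCT GTT CTA TGA TCA CCT CCA ATT AAA CGT ATT TAC TAT CAT GAT ATA AAC CGA TCA TGG AGA CGT ACA AAT AAT CAA — no ATG→stop ORF.
Frame -2: ACT CTG TTC TAT GAT CAC CTC CAA TTA AAC GTA TTT ACT ATC ATG ATA TAA ACC GAT CAT GGA GAC GTA CAA ATA ATC AAC — ATG at 44, stop TAA at 50 → 9 nt.
Frame -3: CTC TGT TCT ATG ATC ACC TCC AAT TAA ACG TAT TTA CTA TCA TGA TAT AAA CCG ATC ATG GAG ACG TAC AAA TAA TCA — ATG at 12, stop TAA at 27 → 18 nt; ATG at 60, stop TAA at 75 → 18 nt.
ORFs ≥ 18 nucleotides: frame +1 22–57 (36 nucleotides), frame +2 38–67 (30 nucleotides), frame -3 12–29 (18 nucleotides), frame -3 60–77 (18 nucleotides). Count = 4.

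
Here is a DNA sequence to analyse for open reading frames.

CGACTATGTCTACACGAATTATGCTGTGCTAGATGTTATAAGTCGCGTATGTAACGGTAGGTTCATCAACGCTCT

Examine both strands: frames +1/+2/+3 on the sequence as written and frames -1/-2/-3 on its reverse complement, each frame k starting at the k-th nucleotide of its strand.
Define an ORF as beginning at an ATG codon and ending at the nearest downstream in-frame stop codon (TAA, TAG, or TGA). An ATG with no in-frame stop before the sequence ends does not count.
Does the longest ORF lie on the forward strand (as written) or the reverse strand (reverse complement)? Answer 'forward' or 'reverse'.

Reverse complement (5'→3'): AGAGCGTTGATGAACCTACCGTTACATACGCGACTTATAACATCTAGCACAGCATAATTCGTGTAGACATAGTCG
Frame +1: CGA CTA TGT CTA CAC GAA TTA TGC TGT GCT AGA TGT TAT AAG TCG CGT ATG TAA CGG TAG GTT CAT CAA CGC TCT — ATG at 49, stop TAA at 52 → 6 nt.
Frame +2: GAC TAT GTC TAC ACG AAT TAT GCT GTG CTA GAT GTT ATA AGT CGC GTA TGT AAC GGT AGG TTC ATC AAC GCT — no ATG→stop ORF.
Frame +3: ACT ATG TCT ACA CGA ATT ATG CTG TGC TAG ATG TTA TAA GTC GCG TAT GTA ACG GTA GGT TCA TCA ACG CTC — ATG at 6, stop TAG at 30 → 27 nt; ATG at 21, stop TAG at 30 → 12 nt; ATG at 33, stop TAA at 39 → 9 nt.
Frame -1: AGA GCG TTG ATG AAC CTA CCG TTA CAT ACG CGA CTT ATA ACA TCT AGC ACA GCA TAA TTC GTG TAG ACA TAG TCG — ATG at 10, stop TAA at 55 → 48 nt.
Frame -2: GAG CGT TGA TGA ACC TAC CGT TAC ATA CGC GAC TTA TAA CAT CTA GCA CAG CAT AAT TCG TGT AGA CAT AGT — no ATG→stop ORF.
Frame -3: AGC GTT GAT GAA CCT ACC GTT ACA TAC GCG ACT TAT AAC ATC TAG CAC AGC ATA ATT CGT GTA GAC ATA GTC — no ATG→stop ORF.
Forward-strand max 27 nt; reverse-strand max 48 nt. The reverse strand has the longer ORF.

reverse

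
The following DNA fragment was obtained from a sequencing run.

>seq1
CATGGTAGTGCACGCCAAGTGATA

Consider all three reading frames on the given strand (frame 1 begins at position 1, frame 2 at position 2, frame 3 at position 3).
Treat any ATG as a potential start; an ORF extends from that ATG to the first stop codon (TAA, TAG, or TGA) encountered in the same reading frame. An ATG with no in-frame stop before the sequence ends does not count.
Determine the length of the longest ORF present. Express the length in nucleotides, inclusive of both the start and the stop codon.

Frame 1: CAT GGT AGT GCA CGC CAA GTG ATA — no ATG→stop ORF.
Frame 2: ATG GTA GTG CAC GCC AAG TGA — ATG at 2, stop TGA at 20 → 21 nt.
Frame 3: TGG TAG TGC ACG CCA AGT GAT — no ATG→stop ORF.
Longest: frame 2, positions 2–22, 21 nt = 7 codons = 6 aa. → 21 nucleotides.

21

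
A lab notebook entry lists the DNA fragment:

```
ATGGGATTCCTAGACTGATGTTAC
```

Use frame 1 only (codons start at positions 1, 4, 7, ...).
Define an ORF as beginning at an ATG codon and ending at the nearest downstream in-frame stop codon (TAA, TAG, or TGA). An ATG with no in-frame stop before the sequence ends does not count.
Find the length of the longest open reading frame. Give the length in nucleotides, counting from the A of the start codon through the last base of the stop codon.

18

Frame 1: ATG GGA TTC CTA GAC TGA TGT TAC — ATG at 1, stop TGA at 16 → 18 nt.
Longest: frame 1, positions 1–18, 18 nt = 6 codons = 5 aa. → 18 nucleotides.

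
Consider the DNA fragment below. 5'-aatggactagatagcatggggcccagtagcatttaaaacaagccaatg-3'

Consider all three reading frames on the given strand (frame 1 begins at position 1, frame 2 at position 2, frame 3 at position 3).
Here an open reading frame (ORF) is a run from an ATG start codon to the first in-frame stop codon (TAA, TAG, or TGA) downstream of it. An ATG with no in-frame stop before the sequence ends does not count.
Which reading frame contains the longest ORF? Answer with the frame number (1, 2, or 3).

Frame 1: AAT GGA CTA GAT AGC ATG GGG CCC AGT AGC ATT TAA AAC AAG CCA ATG — ATG at 16, stop TAA at 34 → 21 nt.
Frame 2: ATG GAC TAG ATA GCA TGG GGC CCA GTA GCA TTT AAA ACA AGC CAA — ATG at 2, stop TAG at 8 → 9 nt.
Frame 3: TGG ACT AGA TAG CAT GGG GCC CAG TAG CAT TTA AAA CAA GCC AAT — no ATG→stop ORF.
Longest ORF is 21 nt in frame 1 (positions 16–36).

1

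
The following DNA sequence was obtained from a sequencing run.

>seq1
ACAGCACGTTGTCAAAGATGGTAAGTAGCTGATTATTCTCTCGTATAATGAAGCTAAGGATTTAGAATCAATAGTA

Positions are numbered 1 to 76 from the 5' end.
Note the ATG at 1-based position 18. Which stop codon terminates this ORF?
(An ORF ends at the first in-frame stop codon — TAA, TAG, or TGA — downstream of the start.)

Codons from position 18: ATG (18–20), GTA (21–23), AGT (24–26), AGC (27–29), TGA (30–32).
The first in-frame stop codon is TGA.

TGA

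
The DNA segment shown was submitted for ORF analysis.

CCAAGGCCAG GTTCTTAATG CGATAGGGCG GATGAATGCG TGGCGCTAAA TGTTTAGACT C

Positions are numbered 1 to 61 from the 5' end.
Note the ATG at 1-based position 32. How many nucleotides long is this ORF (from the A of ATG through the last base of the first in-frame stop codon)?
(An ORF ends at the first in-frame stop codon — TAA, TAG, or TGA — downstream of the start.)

Codons from position 32: ATG (32–34), AAT (35–37), GCG (38–40), TGG (41–43), CGC (44–46), TAA (47–49).
TAA is the first in-frame stop; ORF spans 32–49, 18 nucleotides.

18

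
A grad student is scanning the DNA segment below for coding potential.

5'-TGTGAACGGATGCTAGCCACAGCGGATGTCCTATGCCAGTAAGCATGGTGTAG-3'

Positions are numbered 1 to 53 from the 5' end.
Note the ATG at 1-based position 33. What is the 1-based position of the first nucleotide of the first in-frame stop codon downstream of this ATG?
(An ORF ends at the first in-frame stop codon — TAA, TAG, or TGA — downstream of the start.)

51

Codons from position 33: ATG (33–35), CCA (36–38), GTA (39–41), AGC (42–44), ATG (45–47), GTG (48–50), TAG (51–53).
TAG is a stop codon; it begins at position 51.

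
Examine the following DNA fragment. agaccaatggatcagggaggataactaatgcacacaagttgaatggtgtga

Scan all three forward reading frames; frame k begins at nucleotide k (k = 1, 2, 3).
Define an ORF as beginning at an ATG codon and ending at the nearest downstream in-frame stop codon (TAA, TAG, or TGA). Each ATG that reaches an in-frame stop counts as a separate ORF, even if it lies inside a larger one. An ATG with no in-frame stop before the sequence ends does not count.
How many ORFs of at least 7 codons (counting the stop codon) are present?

Frame 1: AGA CCA ATG GAT CAG GGA GGA TAA CTA ATG CAC ACA AGT TGA ATG GTG TGA — ATG at 7, stop TAA at 22 → 18 nt; ATG at 28, stop TGA at 40 → 15 nt; ATG at 43, stop TGA at 49 → 9 nt.
Frame 2: GAC CAA TGG ATC AGG GAG GAT AAC TAA TGC ACA CAA GTT GAA TGG TGT — no ATG→stop ORF.
Frame 3: ACC AAT GGA TCA GGG AGG ATA ACT AAT GCA CAC AAG TTG AAT GGT GTG — no ATG→stop ORF.
No ORF reaches 7 codons. Count = 0.

0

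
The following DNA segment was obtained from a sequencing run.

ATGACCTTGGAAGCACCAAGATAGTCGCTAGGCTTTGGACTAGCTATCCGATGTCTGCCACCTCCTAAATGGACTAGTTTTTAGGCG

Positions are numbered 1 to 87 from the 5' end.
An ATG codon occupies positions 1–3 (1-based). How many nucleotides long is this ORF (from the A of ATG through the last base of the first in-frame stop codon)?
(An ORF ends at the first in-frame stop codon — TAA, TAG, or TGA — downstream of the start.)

24

Codons from position 1: ATG (1–3), ACC (4–6), TTG (7–9), GAA (10–12), GCA (13–15), CCA (16–18), AGA (19–21), TAG (22–24).
TAG is the first in-frame stop; ORF spans 1–24, 24 nucleotides.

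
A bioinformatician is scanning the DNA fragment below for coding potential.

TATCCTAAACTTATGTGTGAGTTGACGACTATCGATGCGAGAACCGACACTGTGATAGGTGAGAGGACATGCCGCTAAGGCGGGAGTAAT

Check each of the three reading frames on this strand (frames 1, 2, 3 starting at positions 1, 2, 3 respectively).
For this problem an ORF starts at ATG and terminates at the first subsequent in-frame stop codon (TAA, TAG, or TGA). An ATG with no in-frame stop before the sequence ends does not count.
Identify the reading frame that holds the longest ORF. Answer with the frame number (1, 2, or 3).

1

Frame 1: TAT CCT AAA CTT ATG TGT GAG TTG ACG ACT ATC GAT GCG AGA ACC GAC ACT GTG ATA GGT GAG AGG ACA TGC CGC TAA GGC GGG AGT AAT — ATG at 13, stop TAA at 76 → 66 nt.
Frame 2: ATC CTA AAC TTA TGT GTG AGT TGA CGA CTA TCG ATG CGA GAA CCG ACA CTG TGA TAG GTG AGA GGA CAT GCC GCT AAG GCG GGA GTA — ATG at 35, stop TGA at 53 → 21 nt.
Frame 3: TCC TAA ACT TAT GTG TGA GTT GAC GAC TAT CGA TGC GAG AAC CGA CAC TGT GAT AGG TGA GAG GAC ATG CCG CTA AGG CGG GAG TAA — ATG at 69, stop TAA at 87 → 21 nt.
Longest ORF is 66 nt in frame 1 (positions 13–78).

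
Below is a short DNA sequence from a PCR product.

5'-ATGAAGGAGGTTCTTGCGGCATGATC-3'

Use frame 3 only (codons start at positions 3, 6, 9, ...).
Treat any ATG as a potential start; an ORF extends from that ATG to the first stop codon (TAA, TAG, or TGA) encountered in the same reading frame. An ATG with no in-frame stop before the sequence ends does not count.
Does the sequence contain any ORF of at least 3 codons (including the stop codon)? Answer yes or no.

no

Frame 3: GAA GGA GGT TCT TGC GGC ATG ATC — no ATG→stop ORF.
Largest ORF found is 0 codons < 3, so no.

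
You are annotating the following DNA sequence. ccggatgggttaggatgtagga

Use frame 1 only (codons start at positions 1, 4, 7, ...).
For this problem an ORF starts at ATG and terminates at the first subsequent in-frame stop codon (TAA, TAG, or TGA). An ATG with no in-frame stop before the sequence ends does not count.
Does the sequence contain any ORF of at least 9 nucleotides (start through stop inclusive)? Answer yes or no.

no

Frame 1: CCG GAT GGG TTA GGA TGT AGG — no ATG→stop ORF.
Largest ORF found is 0 nucleotides < 9, so no.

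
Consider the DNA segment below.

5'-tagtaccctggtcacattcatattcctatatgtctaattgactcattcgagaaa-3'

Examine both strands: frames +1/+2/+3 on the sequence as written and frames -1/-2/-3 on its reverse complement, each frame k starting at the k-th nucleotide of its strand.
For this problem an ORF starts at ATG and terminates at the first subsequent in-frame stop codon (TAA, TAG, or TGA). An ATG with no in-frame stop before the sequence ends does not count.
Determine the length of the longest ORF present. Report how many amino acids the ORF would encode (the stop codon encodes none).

Reverse complement (5'→3'): TTTCTCGAATGAGTCAATTAGACATATAGGAATATGAATGTGACCAGGGTACTA
Frame +1: TAG TAC CCT GGT CAC ATT CAT ATT CCT ATA TGT CTA ATT GAC TCA TTC GAG AAA — no ATG→stop ORF.
Frame +2: AGT ACC CTG GTC ACA TTC ATA TTC CTA TAT GTC TAA TTG ACT CAT TCG AGA — no ATG→stop ORF.
Frame +3: GTA CCC TGG TCA CAT TCA TAT TCC TAT ATG TCT AAT TGA CTC ATT CGA GAA — ATG at 30, stop TGA at 39 → 12 nt.
Frame -1: TTT CTC GAA TGA GTC AAT TAG ACA TAT AGG AAT ATG AAT GTG ACC AGG GTA CTA — no ATG→stop ORF.
Frame -2: TTC TCG AAT GAG TCA ATT AGA CAT ATA GGA ATA TGA ATG TGA CCA GGG TAC — ATG at 38, stop TGA at 41 → 6 nt.
Frame -3: TCT CGA ATG AGT CAA TTA GAC ATA TAG GAA TAT GAA TGT GAC CAG GGT ACT — ATG at 9, stop TAG at 27 → 21 nt.
Longest: frame -3, positions 9–29, 21 nt = 7 codons = 6 aa. → 6 amino acids.

6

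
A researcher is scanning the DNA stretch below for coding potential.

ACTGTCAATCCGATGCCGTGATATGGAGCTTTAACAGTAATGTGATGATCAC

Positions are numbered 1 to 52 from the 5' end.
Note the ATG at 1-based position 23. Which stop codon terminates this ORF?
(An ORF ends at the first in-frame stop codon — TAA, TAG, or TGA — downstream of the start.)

Codons from position 23: ATG (23–25), GAG (26–28), CTT (29–31), TAA (32–34).
The first in-frame stop codon is TAA.

TAA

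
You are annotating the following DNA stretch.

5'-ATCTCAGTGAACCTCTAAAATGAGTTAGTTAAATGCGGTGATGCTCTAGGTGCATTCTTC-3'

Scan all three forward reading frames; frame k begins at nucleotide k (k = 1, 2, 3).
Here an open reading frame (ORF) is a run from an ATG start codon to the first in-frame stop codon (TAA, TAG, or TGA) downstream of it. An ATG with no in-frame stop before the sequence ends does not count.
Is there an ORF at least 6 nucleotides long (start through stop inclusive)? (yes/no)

Frame 1: ATC TCA GTG AAC CTC TAA AAT GAG TTA GTT AAA TGC GGT GAT GCT CTA GGT GCA TTC TTC — no ATG→stop ORF.
Frame 2: TCT CAG TGA ACC TCT AAA ATG AGT TAG TTA AAT GCG GTG ATG CTC TAG GTG CAT TCT — ATG at 20, stop TAG at 26 → 9 nt; ATG at 41, stop TAG at 47 → 9 nt.
Frame 3: CTC AGT GAA CCT CTA AAA TGA GTT AGT TAA ATG CGG TGA TGC TCT AGG TGC ATT CTT — ATG at 33, stop TGA at 39 → 9 nt.
Frame 2 has an ORF of 9 nucleotides (positions 20–28) ≥ 6, so yes.

yes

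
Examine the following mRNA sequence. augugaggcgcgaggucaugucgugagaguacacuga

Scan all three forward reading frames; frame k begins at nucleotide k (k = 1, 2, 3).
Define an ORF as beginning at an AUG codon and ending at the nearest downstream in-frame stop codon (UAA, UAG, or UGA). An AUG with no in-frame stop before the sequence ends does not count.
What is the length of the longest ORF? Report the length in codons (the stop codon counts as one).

Frame 1: AUG UGA GGC GCG AGG UCA UGU CGU GAG AGU ACA CUG — AUG at 1, stop UGA at 4 → 6 nt.
Frame 2: UGU GAG GCG CGA GGU CAU GUC GUG AGA GUA CAC UGA — no AUG→stop ORF.
Frame 3: GUG AGG CGC GAG GUC AUG UCG UGA GAG UAC ACU — AUG at 18, stop UGA at 24 → 9 nt.
Longest: frame 3, positions 18–26, 9 nt = 3 codons = 2 aa. → 3 codons.

3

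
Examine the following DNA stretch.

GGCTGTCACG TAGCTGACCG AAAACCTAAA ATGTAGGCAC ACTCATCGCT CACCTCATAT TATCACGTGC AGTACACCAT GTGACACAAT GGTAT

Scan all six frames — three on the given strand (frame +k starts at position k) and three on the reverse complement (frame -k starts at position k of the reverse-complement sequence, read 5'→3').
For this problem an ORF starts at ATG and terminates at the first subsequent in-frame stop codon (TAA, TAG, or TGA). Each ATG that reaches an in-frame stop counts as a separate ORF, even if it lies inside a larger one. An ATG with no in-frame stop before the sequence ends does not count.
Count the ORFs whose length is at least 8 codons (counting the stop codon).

0

Reverse complement (5'→3'): ATACCATTGTGTCACATGGTGTACTGCACGTGATAATATGAGGTGAGCGATGAGTGTGCCTACATTTTAGGTTTTCGGTCAGCTACGTGACAGCC
Frame +1: GGC TGT CAC GTA GCT GAC CGA AAA CCT AAA ATG TAG GCA CAC TCA TCG CTC ACC TCA TAT TAT CAC GTG CAG TAC ACC ATG TGA CAC AAT GGT — ATG at 31, stop TAG at 34 → 6 nt; ATG at 79, stop TGA at 82 → 6 nt.
Frame +2: GCT GTC ACG TAG CTG ACC GAA AAC CTA AAA TGT AGG CAC ACT CAT CGC TCA CCT CAT ATT ATC ACG TGC AGT ACA CCA TGT GAC ACA ATG GTA — no ATG→stop ORF.
Frame +3: CTG TCA CGT AGC TGA CCG AAA ACC TAA AAT GTA GGC ACA CTC ATC GCT CAC CTC ATA TTA TCA CGT GCA GTA CAC CAT GTG ACA CAA TGG TAT — no ATG→stop ORF.
Frame -1: ATA CCA TTG TGT CAC ATG GTG TAC TGC ACG TGA TAA TAT GAG GTG AGC GAT GAG TGT GCC TAC ATT TTA GGT TTT CGG TCA GCT ACG TGA CAG — ATG at 16, stop TGA at 31 → 18 nt.
Frame -2: TAC CAT TGT GTC ACA TGG TGT ACT GCA CGT GAT AAT ATG AGG TGA GCG ATG AGT GTG CCT ACA TTT TAG GTT TTC GGT CAG CTA CGT GAC AGC — ATG at 38, stop TGA at 44 → 9 nt; ATG at 50, stop TAG at 68 → 21 nt.
Frame -3: ACC ATT GTG TCA CAT GGT GTA CTG CAC GTG ATA ATA TGA GGT GAG CGA TGA GTG TGC CTA CAT TTT AGG TTT TCG GTC AGC TAC GTG ACA GCC — no ATG→stop ORF.
No ORF reaches 8 codons. Count = 0.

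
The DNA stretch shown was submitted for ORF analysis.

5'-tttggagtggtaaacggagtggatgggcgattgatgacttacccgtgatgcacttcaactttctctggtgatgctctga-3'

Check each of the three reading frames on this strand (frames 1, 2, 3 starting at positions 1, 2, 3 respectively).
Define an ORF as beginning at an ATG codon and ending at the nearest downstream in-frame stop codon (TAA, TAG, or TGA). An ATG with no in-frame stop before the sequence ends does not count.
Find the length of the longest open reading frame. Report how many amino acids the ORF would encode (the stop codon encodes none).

7

Frame 1: TTT GGA GTG GTA AAC GGA GTG GAT GGG CGA TTG ATG ACT TAC CCG TGA TGC ACT TCA ACT TTC TCT GGT GAT GCT CTG — ATG at 34, stop TGA at 46 → 15 nt.
Frame 2: TTG GAG TGG TAA ACG GAG TGG ATG GGC GAT TGA TGA CTT ACC CGT GAT GCA CTT CAA CTT TCT CTG GTG ATG CTC TGA — ATG at 23, stop TGA at 32 → 12 nt; ATG at 71, stop TGA at 77 → 9 nt.
Frame 3: TGG AGT GGT AAA CGG AGT GGA TGG GCG ATT GAT GAC TTA CCC GTG ATG CAC TTC AAC TTT CTC TGG TGA TGC TCT — ATG at 48, stop TGA at 69 → 24 nt.
Longest: frame 3, positions 48–71, 24 nt = 8 codons = 7 aa. → 7 amino acids.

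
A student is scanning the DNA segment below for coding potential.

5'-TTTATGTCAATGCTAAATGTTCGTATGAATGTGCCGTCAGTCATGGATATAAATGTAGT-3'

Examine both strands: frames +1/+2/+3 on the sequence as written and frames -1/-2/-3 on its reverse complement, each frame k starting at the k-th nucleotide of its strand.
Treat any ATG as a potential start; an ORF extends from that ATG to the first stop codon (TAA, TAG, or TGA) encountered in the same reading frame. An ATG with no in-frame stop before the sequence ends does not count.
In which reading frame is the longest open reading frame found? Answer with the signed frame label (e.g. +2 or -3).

+2

Reverse complement (5'→3'): ACTACATTTATATCCATGACTGACGGCACATTCATACGAACATTTAGCATTGACATAAA
Frame +1: TTT ATG TCA ATG CTA AAT GTT CGT ATG AAT GTG CCG TCA GTC ATG GAT ATA AAT GTA — no ATG→stop ORF.
Frame +2: TTA TGT CAA TGC TAA ATG TTC GTA TGA ATG TGC CGT CAG TCA TGG ATA TAA ATG TAG — ATG at 17, stop TGA at 26 → 12 nt; ATG at 29, stop TAA at 50 → 24 nt; ATG at 53, stop TAG at 56 → 6 nt.
Frame +3: TAT GTC AAT GCT AAA TGT TCG TAT GAA TGT GCC GTC AGT CAT GGA TAT AAA TGT AGT — no ATG→stop ORF.
Frame -1: ACT ACA TTT ATA TCC ATG ACT GAC GGC ACA TTC ATA CGA ACA TTT AGC ATT GAC ATA — no ATG→stop ORF.
Frame -2: CTA CAT TTA TAT CCA TGA CTG ACG GCA CAT TCA TAC GAA CAT TTA GCA TTG ACA TAA — no ATG→stop ORF.
Frame -3: TAC ATT TAT ATC CAT GAC TGA CGG CAC ATT CAT ACG AAC ATT TAG CAT TGA CAT AAA — no ATG→stop ORF.
Longest ORF is 24 nt in frame +2 (positions 29–52).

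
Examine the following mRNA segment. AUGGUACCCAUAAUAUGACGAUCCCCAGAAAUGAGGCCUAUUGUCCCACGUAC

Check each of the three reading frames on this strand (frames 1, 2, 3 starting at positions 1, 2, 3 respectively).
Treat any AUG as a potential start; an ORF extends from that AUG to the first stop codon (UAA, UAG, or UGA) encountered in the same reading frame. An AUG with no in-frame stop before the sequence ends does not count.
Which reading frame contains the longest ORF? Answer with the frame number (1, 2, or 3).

1

Frame 1: AUG GUA CCC AUA AUA UGA CGA UCC CCA GAA AUG AGG CCU AUU GUC CCA CGU — AUG at 1, stop UGA at 16 → 18 nt.
Frame 2: UGG UAC CCA UAA UAU GAC GAU CCC CAG AAA UGA GGC CUA UUG UCC CAC GUA — no AUG→stop ORF.
Frame 3: GGU ACC CAU AAU AUG ACG AUC CCC AGA AAU GAG GCC UAU UGU CCC ACG UAC — no AUG→stop ORF.
Longest ORF is 18 nt in frame 1 (positions 1–18).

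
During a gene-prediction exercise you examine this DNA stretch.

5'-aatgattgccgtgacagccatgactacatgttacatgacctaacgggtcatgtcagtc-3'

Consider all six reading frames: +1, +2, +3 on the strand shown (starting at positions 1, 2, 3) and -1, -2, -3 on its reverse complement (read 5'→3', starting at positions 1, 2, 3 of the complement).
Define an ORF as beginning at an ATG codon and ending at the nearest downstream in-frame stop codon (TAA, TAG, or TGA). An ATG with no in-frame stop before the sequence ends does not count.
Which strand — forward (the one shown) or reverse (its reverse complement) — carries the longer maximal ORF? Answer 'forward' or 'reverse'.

forward

Reverse complement (5'→3'): GACTGACATGACCCGTTAGGTCATGTAACATGTAGTCATGGCTGTCACGGCAATCATT
Frame +1: AAT GAT TGC CGT GAC AGC CAT GAC TAC ATG TTA CAT GAC CTA ACG GGT CAT GTC AGT — no ATG→stop ORF.
Frame +2: ATG ATT GCC GTG ACA GCC ATG ACT ACA TGT TAC ATG ACC TAA CGG GTC ATG TCA GTC — ATG at 2, stop TAA at 41 → 42 nt; ATG at 20, stop TAA at 41 → 24 nt; ATG at 35, stop TAA at 41 → 9 nt.
Frame +3: TGA TTG CCG TGA CAG CCA TGA CTA CAT GTT ACA TGA CCT AAC GGG TCA TGT CAG — no ATG→stop ORF.
Frame -1: GAC TGA CAT GAC CCG TTA GGT CAT GTA ACA TGT AGT CAT GGC TGT CAC GGC AAT CAT — no ATG→stop ORF.
Frame -2: ACT GAC ATG ACC CGT TAG GTC ATG TAA CAT GTA GTC ATG GCT GTC ACG GCA ATC ATT — ATG at 8, stop TAG at 17 → 12 nt; ATG at 23, stop TAA at 26 → 6 nt.
Frame -3: CTG ACA TGA CCC GTT AGG TCA TGT AAC ATG TAG TCA TGG CTG TCA CGG CAA TCA — ATG at 30, stop TAG at 33 → 6 nt.
Forward-strand max 42 nt; reverse-strand max 12 nt. The forward strand has the longer ORF.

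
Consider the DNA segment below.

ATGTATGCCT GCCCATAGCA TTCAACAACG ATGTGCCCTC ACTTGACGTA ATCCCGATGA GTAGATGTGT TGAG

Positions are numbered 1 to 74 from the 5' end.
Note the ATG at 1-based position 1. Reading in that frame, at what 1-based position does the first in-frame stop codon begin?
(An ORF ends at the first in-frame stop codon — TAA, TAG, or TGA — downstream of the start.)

16

Codons from position 1: ATG (1–3), TAT (4–6), GCC (7–9), TGC (10–12), CCA (13–15), TAG (16–18).
TAG is a stop codon; it begins at position 16.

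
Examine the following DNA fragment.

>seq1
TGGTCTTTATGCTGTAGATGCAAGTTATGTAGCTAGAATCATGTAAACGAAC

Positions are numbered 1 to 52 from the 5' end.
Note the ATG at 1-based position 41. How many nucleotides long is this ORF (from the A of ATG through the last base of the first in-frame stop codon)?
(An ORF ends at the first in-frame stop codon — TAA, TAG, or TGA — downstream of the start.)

6

Codons from position 41: ATG (41–43), TAA (44–46).
TAA is the first in-frame stop; ORF spans 41–46, 6 nucleotides.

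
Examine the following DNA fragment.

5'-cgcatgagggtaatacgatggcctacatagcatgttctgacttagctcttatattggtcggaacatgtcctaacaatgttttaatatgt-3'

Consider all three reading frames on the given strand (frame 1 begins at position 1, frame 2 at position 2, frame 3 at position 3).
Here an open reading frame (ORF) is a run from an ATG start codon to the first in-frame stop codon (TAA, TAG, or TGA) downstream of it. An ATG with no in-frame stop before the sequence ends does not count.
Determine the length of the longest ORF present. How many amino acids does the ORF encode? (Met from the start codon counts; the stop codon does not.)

8

Frame 1: CGC ATG AGG GTA ATA CGA TGG CCT ACA TAG CAT GTT CTG ACT TAG CTC TTA TAT TGG TCG GAA CAT GTC CTA ACA ATG TTT TAA TAT — ATG at 4, stop TAG at 28 → 27 nt; ATG at 76, stop TAA at 82 → 9 nt.
Frame 2: GCA TGA GGG TAA TAC GAT GGC CTA CAT AGC ATG TTC TGA CTT AGC TCT TAT ATT GGT CGG AAC ATG TCC TAA CAA TGT TTT AAT ATG — ATG at 32, stop TGA at 38 → 9 nt; ATG at 65, stop TAA at 71 → 9 nt.
Frame 3: CAT GAG GGT AAT ACG ATG GCC TAC ATA GCA TGT TCT GAC TTA GCT CTT ATA TTG GTC GGA ACA TGT CCT AAC AAT GTT TTA ATA TGT — no ATG→stop ORF.
Longest: frame 1, positions 4–30, 27 nt = 9 codons = 8 aa. → 8 amino acids.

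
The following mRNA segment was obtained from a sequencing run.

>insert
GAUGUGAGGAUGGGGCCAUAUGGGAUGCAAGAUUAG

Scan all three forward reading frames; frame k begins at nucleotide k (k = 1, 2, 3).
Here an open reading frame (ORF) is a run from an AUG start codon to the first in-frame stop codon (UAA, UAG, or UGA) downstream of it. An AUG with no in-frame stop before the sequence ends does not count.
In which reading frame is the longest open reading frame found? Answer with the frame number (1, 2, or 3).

1

Frame 1: GAU GUG AGG AUG GGG CCA UAU GGG AUG CAA GAU UAG — AUG at 10, stop UAG at 34 → 27 nt; AUG at 25, stop UAG at 34 → 12 nt.
Frame 2: AUG UGA GGA UGG GGC CAU AUG GGA UGC AAG AUU — AUG at 2, stop UGA at 5 → 6 nt.
Frame 3: UGU GAG GAU GGG GCC AUA UGG GAU GCA AGA UUA — no AUG→stop ORF.
Longest ORF is 27 nt in frame 1 (positions 10–36).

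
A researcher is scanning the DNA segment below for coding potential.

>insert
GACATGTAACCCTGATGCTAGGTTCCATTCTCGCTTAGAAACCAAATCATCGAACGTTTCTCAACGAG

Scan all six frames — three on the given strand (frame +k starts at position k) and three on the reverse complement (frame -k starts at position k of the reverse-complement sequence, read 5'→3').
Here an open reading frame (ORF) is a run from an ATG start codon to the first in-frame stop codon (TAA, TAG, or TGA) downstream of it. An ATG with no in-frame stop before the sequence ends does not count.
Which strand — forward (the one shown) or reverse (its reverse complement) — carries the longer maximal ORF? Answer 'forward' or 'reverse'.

Reverse complement (5'→3'): CTCGTTGAGAAACGTTCGATGATTTGGTTTCTAAGCGAGAATGGAACCTAGCATCAGGGTTACATGTC
Frame +1: GAC ATG TAA CCC TGA TGC TAG GTT CCA TTC TCG CTT AGA AAC CAA ATC ATC GAA CGT TTC TCA ACG — ATG at 4, stop TAA at 7 → 6 nt.
Frame +2: ACA TGT AAC CCT GAT GCT AGG TTC CAT TCT CGC TTA GAA ACC AAA TCA TCG AAC GTT TCT CAA CGA — no ATG→stop ORF.
Frame +3: CAT GTA ACC CTG ATG CTA GGT TCC ATT CTC GCT TAG AAA CCA AAT CAT CGA ACG TTT CTC AAC GAG — ATG at 15, stop TAG at 36 → 24 nt.
Frame -1: CTC GTT GAG AAA CGT TCG ATG ATT TGG TTT CTA AGC GAG AAT GGA ACC TAG CAT CAG GGT TAC ATG — ATG at 19, stop TAG at 49 → 33 nt.
Frame -2: TCG TTG AGA AAC GTT CGA TGA TTT GGT TTC TAA GCG AGA ATG GAA CCT AGC ATC AGG GTT ACA TGT — no ATG→stop ORF.
Frame -3: CGT TGA GAA ACG TTC GAT GAT TTG GTT TCT AAG CGA GAA TGG AAC CTA GCA TCA GGG TTA CAT GTC — no ATG→stop ORF.
Forward-strand max 24 nt; reverse-strand max 33 nt. The reverse strand has the longer ORF.

reverse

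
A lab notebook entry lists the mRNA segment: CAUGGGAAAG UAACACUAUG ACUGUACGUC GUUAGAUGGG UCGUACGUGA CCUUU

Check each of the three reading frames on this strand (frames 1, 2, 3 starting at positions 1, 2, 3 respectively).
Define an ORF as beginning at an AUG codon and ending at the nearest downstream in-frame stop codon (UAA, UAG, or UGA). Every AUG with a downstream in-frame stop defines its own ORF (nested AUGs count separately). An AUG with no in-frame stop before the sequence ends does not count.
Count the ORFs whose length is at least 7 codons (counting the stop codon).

Frame 1: CAU GGG AAA GUA ACA CUA UGA CUG UAC GUC GUU AGA UGG GUC GUA CGU GAC CUU — no AUG→stop ORF.
Frame 2: AUG GGA AAG UAA CAC UAU GAC UGU ACG UCG UUA GAU GGG UCG UAC GUG ACC UUU — AUG at 2, stop UAA at 11 → 12 nt.
Frame 3: UGG GAA AGU AAC ACU AUG ACU GUA CGU CGU UAG AUG GGU CGU ACG UGA CCU — AUG at 18, stop UAG at 33 → 18 nt; AUG at 36, stop UGA at 48 → 15 nt.
No ORF reaches 7 codons. Count = 0.

0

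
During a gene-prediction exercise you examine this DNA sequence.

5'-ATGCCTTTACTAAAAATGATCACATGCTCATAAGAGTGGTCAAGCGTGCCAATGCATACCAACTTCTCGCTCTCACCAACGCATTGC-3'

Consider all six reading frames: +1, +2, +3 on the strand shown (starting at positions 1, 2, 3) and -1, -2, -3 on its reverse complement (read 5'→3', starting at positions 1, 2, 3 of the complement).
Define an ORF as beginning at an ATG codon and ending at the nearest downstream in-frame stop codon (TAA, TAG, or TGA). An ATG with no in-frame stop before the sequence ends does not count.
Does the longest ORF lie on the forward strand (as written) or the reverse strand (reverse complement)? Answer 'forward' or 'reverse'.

forward

Reverse complement (5'→3'): GCAATGCGTTGGTGAGAGCGAGAAGTTGGTATGCATTGGCACGCTTGACCACTCTTATGAGCATGTGATCATTTTTAGTAAAGGCAT
Frame +1: ATG CCT TTA CTA AAA ATG ATC ACA TGC TCA TAA GAG TGG TCA AGC GTG CCA ATG CAT ACC AAC TTC TCG CTC TCA CCA ACG CAT TGC — ATG at 1, stop TAA at 31 → 33 nt; ATG at 16, stop TAA at 31 → 18 nt.
Frame +2: TGC CTT TAC TAA AAA TGA TCA CAT GCT CAT AAG AGT GGT CAA GCG TGC CAA TGC ATA CCA ACT TCT CGC TCT CAC CAA CGC ATT — no ATG→stop ORF.
Frame +3: GCC TTT ACT AAA AAT GAT CAC ATG CTC ATA AGA GTG GTC AAG CGT GCC AAT GCA TAC CAA CTT CTC GCT CTC ACC AAC GCA TTG — no ATG→stop ORF.
Frame -1: GCA ATG CGT TGG TGA GAG CGA GAA GTT GGT ATG CAT TGG CAC GCT TGA CCA CTC TTA TGA GCA TGT GAT CAT TTT TAG TAA AGG CAT — ATG at 4, stop TGA at 13 → 12 nt; ATG at 31, stop TGA at 46 → 18 nt.
Frame -2: CAA TGC GTT GGT GAG AGC GAG AAG TTG GTA TGC ATT GGC ACG CTT GAC CAC TCT TAT GAG CAT GTG ATC ATT TTT AGT AAA GGC — no ATG→stop ORF.
Frame -3: AAT GCG TTG GTG AGA GCG AGA AGT TGG TAT GCA TTG GCA CGC TTG ACC ACT CTT ATG AGC ATG TGA TCA TTT TTA GTA AAG GCA — ATG at 57, stop TGA at 66 → 12 nt; ATG at 63, stop TGA at 66 → 6 nt.
Forward-strand max 33 nt; reverse-strand max 18 nt. The forward strand has the longer ORF.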